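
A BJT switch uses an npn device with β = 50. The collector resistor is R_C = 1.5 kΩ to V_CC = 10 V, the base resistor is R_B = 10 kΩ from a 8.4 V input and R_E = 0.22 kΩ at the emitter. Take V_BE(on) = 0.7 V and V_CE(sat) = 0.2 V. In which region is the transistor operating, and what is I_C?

saturation; I_C ≈ 5.6 mA

Assume active: I_B = (8.4 − 0.7)/(10 + 51×0.22) = 0.363 mA, I_C = β·I_B = 18.1 mA.
Then V_CE = 10 − 18.1×1.5 − 18.5×0.22 = -21.3 V < 0.2 V — the active assumption fails.
Re-solve with V_CE = 0.2 V. KCL at the emitter: V_E/R_E = (V_BB−0.7−V_E)/R_B + (V_CC−0.2−V_E)/R_C, giving V_E = 1.37 V.
I_C = (V_CC − 0.2 − V_E)/R_C = (9.8 − 1.37)/1.5 = 5.62 mA.
Check: I_B = (7.7 − 1.37)/10 = 0.633 mA, and β·I_B = 31.6 mA > I_C, confirming saturation.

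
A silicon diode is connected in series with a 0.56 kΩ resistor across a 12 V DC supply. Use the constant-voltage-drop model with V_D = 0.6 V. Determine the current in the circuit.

I ≈ 20 mA

KVL around the loop: 12 = V_D + I·R = 0.6 + I × 0.56 kΩ.
So I = (12 − 0.6) / 0.56 kΩ = 11.4 / 0.56 = 20.4 mA.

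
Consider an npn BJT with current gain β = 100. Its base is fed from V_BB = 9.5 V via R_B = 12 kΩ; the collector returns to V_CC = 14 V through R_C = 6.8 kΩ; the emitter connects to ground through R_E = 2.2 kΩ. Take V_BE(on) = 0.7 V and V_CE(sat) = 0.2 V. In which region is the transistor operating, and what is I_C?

Assume active: I_B = (9.5 − 0.7)/(12 + 101×2.2) = 0.0376 mA, I_C = β·I_B = 3.76 mA.
Then V_CE = 14 − 3.76×6.8 − 3.8×2.2 = -19.9 V < 0.2 V — the active assumption fails.
Re-solve with V_CE = 0.2 V. KCL at the emitter: V_E/R_E = (V_BB−0.7−V_E)/R_B + (V_CC−0.2−V_E)/R_C, giving V_E = 4.03 V.
I_C = (V_CC − 0.2 − V_E)/R_C = (13.8 − 4.03)/6.8 = 1.44 mA.
Check: I_B = (8.8 − 4.03)/12 = 0.397 mA, and β·I_B = 39.7 mA > I_C, confirming saturation.

saturation; I_C ≈ 1.4 mA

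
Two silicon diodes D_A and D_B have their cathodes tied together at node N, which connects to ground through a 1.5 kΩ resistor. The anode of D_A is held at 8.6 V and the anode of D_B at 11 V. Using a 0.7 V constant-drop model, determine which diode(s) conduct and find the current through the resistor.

Assume both conduct. Then node N would need to be at both 8.6−0.7 = 7.9 V and 11−0.7 = 10.3 V, which is impossible.
Assume only D_B conducts: V_N = 11 − 0.7 = 10.3 V, so I_R = 10.3/1.5 = 6.87 mA.
Check D_A: its anode-to-cathode voltage is 8.6 − 10.3 = -1.7 V < 0.7 V, so it is off. The assumption is consistent.

Only D_B conducts; I_R ≈ 6.9 mA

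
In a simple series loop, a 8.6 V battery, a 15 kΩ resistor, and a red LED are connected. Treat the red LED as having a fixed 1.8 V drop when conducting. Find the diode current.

I ≈ 0.45 mA

KVL around the loop: 8.6 = V_D + I·R = 1.8 + I × 15 kΩ.
So I = (8.6 − 1.8) / 15 kΩ = 6.8 / 15 = 0.453 mA.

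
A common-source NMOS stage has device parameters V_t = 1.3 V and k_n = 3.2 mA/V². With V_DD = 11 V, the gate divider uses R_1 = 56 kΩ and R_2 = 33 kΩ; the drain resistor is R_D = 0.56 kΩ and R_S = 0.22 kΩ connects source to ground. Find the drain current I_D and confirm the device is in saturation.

I_D ≈ 4.8 mA

V_G = V_DD·R_2/(R_1+R_2) = 11×33/89 = 4.08 V.
Assume saturation: I_D = (k_n/2)(V_GS − V_t)² with V_GS = V_G − I_D·R_S = 4.08 − 0.22·I_D.
Substituting gives 0.0774·I_D² − 2.96·I_D + 12.4 = 0, with roots I_D = 4.78 or 33.4 mA.
The root I_D = 33.4 mA gives V_GS = -3.27 V ≤ V_t, so take I_D = 4.78 mA.
Then V_GS = 3.03 V and V_DS = V_DD − I_D(R_D+R_S) = 11 − 4.78×0.78 = 7.27 V.
Saturation requires V_DS ≥ V_GS − V_t = 1.73 V; 7.27 ≥ 1.73 ✓.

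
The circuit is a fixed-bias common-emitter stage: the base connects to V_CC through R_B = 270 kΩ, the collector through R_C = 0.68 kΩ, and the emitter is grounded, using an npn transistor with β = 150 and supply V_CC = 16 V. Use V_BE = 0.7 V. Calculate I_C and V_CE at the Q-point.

Base loop: V_CC = I_B·R_B + V_BE, so I_B = (16 − 0.7)/270 kΩ = 0.0567 mA.
In the active region I_C = β·I_B = 150 × 0.0567 = 8.5 mA.
Collector loop: V_CE = V_CC − I_C·R_C = 16 − 8.5×0.68 = 10.2 V.
Since V_CE = 10.2 V > V_CE(sat) ≈ 0.2 V, the transistor is in the active region as assumed.

I_C ≈ 8.5 mA, V_CE ≈ 10 V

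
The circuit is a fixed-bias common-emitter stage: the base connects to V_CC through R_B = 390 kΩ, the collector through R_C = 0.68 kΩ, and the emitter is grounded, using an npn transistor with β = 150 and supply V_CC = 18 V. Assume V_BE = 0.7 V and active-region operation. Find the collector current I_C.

Base loop: V_CC = I_B·R_B + V_BE, so I_B = (18 − 0.7)/390 kΩ = 0.0444 mA.
In the active region I_C = β·I_B = 150 × 0.0444 = 6.65 mA.
Collector loop: V_CE = V_CC − I_C·R_C = 18 − 6.65×0.68 = 13.5 V.
Since V_CE = 13.5 V > V_CE(sat) ≈ 0.2 V, the transistor is in the active region as assumed.

I_C ≈ 6.7 mA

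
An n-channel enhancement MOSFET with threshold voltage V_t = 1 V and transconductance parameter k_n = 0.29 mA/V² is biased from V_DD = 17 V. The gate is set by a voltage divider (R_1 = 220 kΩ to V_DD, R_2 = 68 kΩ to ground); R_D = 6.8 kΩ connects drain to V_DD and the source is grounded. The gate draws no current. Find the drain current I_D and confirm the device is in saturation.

V_G = V_DD·R_2/(R_1+R_2) = 17×68/288 = 4.01 V. With the source grounded, V_GS = V_G = 4.01 V.
Assume saturation: I_D = (k_n/2)(V_GS − V_t)² = (0.29/2)×(4.01 − 1)² = 0.145×3.01² = 1.32 mA.
V_DS = V_DD − I_D·R_D = 17 − 1.32×6.8 = 8.04 V.
Saturation requires V_DS ≥ V_GS − V_t = 3.01 V; 8.04 ≥ 3.01 ✓.

I_D ≈ 1.3 mA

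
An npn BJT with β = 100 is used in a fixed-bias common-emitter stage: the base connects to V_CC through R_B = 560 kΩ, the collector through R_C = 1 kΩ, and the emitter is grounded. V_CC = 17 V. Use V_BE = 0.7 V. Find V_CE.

Base loop: V_CC = I_B·R_B + V_BE, so I_B = (17 − 0.7)/560 kΩ = 0.0291 mA.
In the active region I_C = β·I_B = 100 × 0.0291 = 2.91 mA.
Collector loop: V_CE = V_CC − I_C·R_C = 17 − 2.91×1 = 14.1 V.
Since V_CE = 14.1 V > V_CE(sat) ≈ 0.2 V, the transistor is in the active region as assumed.

V_CE ≈ 14 V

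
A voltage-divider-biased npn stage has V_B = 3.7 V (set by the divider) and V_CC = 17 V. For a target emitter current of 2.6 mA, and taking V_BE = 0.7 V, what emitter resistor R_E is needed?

R_E ≈ 1.2 kΩ

V_E = V_B − V_BE = 3.7 − 0.7 = 3 V.
R_E = V_E / I_E = 3 / 2.6 = 1.15 kΩ.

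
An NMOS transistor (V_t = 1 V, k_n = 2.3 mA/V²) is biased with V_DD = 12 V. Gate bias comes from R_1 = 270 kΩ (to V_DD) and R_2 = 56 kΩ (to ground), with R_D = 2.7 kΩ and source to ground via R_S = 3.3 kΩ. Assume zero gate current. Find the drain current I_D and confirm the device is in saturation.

I_D ≈ 0.2 mA

V_G = V_DD·R_2/(R_1+R_2) = 12×56/326 = 2.06 V.
Assume saturation: I_D = (k_n/2)(V_GS − V_t)² with V_GS = V_G − I_D·R_S = 2.06 − 3.3·I_D.
Substituting gives 12.5·I_D² − 9.06·I_D + 1.3 = 0, with roots I_D = 0.196 or 0.527 mA.
The root I_D = 0.527 mA gives V_GS = 0.323 V ≤ V_t, so take I_D = 0.196 mA.
Then V_GS = 1.41 V and V_DS = V_DD − I_D(R_D+R_S) = 12 − 0.196×6 = 10.8 V.
Saturation requires V_DS ≥ V_GS − V_t = 0.413 V; 10.8 ≥ 0.413 ✓.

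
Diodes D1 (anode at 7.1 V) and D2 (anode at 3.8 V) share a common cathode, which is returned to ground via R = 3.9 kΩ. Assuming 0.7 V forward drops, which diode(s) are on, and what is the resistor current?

Only D1 conducts; I_R ≈ 1.6 mA

Assume both conduct. Then node N would need to be at both 7.1−0.7 = 6.4 V and 3.8−0.7 = 3.1 V, which is impossible.
Assume only D1 conducts: V_N = 7.1 − 0.7 = 6.4 V, so I_R = 6.4/3.9 = 1.64 mA.
Check D2: its anode-to-cathode voltage is 3.8 − 6.4 = -2.6 V < 0.7 V, so it is off. The assumption is consistent.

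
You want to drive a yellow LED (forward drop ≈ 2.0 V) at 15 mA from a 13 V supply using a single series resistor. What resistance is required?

The resistor drops V_S − V_D = 13 − 2.0 = 11 V at 15 mA.
R = 11 V / 15 mA = 0.733 kΩ.

R ≈ 0.73 kΩ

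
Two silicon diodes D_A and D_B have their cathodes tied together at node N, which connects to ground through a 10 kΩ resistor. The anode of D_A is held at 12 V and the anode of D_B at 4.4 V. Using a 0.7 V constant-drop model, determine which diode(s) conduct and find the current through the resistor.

Assume both conduct. Then node N would need to be at both 12−0.7 = 11.3 V and 4.4−0.7 = 3.7 V, which is impossible.
Assume only D_A conducts: V_N = 12 − 0.7 = 11.3 V, so I_R = 11.3/10 = 1.13 mA.
Check D_B: its anode-to-cathode voltage is 4.4 − 11.3 = -6.9 V < 0.7 V, so it is off. The assumption is consistent.

Only D_A conducts; I_R ≈ 1.1 mA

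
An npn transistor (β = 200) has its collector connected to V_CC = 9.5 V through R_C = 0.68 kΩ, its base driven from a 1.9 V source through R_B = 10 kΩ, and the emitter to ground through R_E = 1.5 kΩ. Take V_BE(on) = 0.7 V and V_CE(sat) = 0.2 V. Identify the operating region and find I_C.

Assume active. Base-emitter loop: I_B = (V_BB − V_BE)/(R_B + (β+1)R_E) = (1.9 − 0.7)/(10 + 201×1.5) = 0.00385 mA.
I_C = β·I_B = 200×0.00385 = 0.77 mA.
V_CE = V_CC − I_C·R_C − I_E·R_E = 9.5 − 0.77×0.68 − 0.774×1.5 = 7.81 V > V_CE(sat), so the active-region assumption holds.

active; I_C ≈ 0.77 mA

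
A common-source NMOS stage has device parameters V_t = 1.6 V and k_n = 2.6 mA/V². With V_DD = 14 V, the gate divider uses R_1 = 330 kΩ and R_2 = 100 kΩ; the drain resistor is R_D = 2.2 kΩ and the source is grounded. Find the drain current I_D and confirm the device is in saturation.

V_G = V_DD·R_2/(R_1+R_2) = 14×100/430 = 3.26 V. With the source grounded, V_GS = V_G = 3.26 V.
Assume saturation: I_D = (k_n/2)(V_GS − V_t)² = (2.6/2)×(3.26 − 1.6)² = 1.3×1.66² = 3.56 mA.
V_DS = V_DD − I_D·R_D = 14 − 3.56×2.2 = 6.16 V.
Saturation requires V_DS ≥ V_GS − V_t = 1.66 V; 6.16 ≥ 1.66 ✓.

I_D ≈ 3.6 mA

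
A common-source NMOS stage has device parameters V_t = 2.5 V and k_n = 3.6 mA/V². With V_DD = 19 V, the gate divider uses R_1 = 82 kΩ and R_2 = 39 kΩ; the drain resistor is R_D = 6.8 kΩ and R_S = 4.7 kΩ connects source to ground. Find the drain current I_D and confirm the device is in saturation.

V_G = V_DD·R_2/(R_1+R_2) = 19×39/121 = 6.12 V.
Assume saturation: I_D = (k_n/2)(V_GS − V_t)² with V_GS = V_G − I_D·R_S = 6.12 − 4.7·I_D.
Substituting gives 39.8·I_D² − 62.3·I_D + 23.6 = 0, with roots I_D = 0.644 or 0.923 mA.
The root I_D = 0.923 mA gives V_GS = 1.78 V ≤ V_t, so take I_D = 0.644 mA.
Then V_GS = 3.1 V and V_DS = V_DD − I_D(R_D+R_S) = 19 − 0.644×11.5 = 11.6 V.
Saturation requires V_DS ≥ V_GS − V_t = 0.598 V; 11.6 ≥ 0.598 ✓.

I_D ≈ 0.64 mA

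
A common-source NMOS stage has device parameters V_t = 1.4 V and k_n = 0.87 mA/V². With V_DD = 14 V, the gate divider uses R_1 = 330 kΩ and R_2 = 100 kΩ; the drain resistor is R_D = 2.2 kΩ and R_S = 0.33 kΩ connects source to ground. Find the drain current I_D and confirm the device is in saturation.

V_G = V_DD·R_2/(R_1+R_2) = 14×100/430 = 3.26 V.
Assume saturation: I_D = (k_n/2)(V_GS − V_t)² with V_GS = V_G − I_D·R_S = 3.26 − 0.33·I_D.
Substituting gives 0.0474·I_D² − 1.53·I_D + 1.5 = 0, with roots I_D = 1.01 or 31.3 mA.
The root I_D = 31.3 mA gives V_GS = -7.09 V ≤ V_t, so take I_D = 1.01 mA.
Then V_GS = 2.92 V and V_DS = V_DD − I_D(R_D+R_S) = 14 − 1.01×2.53 = 11.4 V.
Saturation requires V_DS ≥ V_GS − V_t = 1.52 V; 11.4 ≥ 1.52 ✓.

I_D ≈ 1 mA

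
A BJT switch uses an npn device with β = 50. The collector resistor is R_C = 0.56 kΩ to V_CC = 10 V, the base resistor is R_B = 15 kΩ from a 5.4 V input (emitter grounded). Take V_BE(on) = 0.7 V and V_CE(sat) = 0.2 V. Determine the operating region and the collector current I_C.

active; I_C ≈ 16 mA

Assume active. Base-emitter loop: I_B = (V_BB − V_BE)/R_B = (5.4 − 0.7)/15 = 0.313 mA.
I_C = β·I_B = 50×0.313 = 15.7 mA.
V_CE = V_CC − I_C·R_C = 10 − 15.7×0.56 = 1.23 V > V_CE(sat), so the active-region assumption holds.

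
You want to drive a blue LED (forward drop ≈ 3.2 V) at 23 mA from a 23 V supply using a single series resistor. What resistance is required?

The resistor drops V_S − V_D = 23 − 3.2 = 19.8 V at 23 mA.
R = 19.8 V / 23 mA = 0.861 kΩ.

R ≈ 0.86 kΩ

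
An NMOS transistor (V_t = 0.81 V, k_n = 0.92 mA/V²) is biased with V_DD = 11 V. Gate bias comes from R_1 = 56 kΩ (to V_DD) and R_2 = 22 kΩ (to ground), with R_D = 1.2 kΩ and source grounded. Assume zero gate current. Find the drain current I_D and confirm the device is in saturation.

I_D ≈ 2.4 mA

V_G = V_DD·R_2/(R_1+R_2) = 11×22/78 = 3.1 V. With the source grounded, V_GS = V_G = 3.1 V.
Assume saturation: I_D = (k_n/2)(V_GS − V_t)² = (0.92/2)×(3.1 − 0.81)² = 0.46×2.29² = 2.42 mA.
V_DS = V_DD − I_D·R_D = 11 − 2.42×1.2 = 8.1 V.
Saturation requires V_DS ≥ V_GS − V_t = 2.29 V; 8.1 ≥ 2.29 ✓.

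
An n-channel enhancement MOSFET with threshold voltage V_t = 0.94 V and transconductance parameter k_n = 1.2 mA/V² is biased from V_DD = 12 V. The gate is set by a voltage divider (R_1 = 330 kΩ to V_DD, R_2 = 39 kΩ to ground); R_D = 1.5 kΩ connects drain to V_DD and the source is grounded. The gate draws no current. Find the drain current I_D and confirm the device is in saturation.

I_D ≈ 0.065 mA

V_G = V_DD·R_2/(R_1+R_2) = 12×39/369 = 1.27 V. With the source grounded, V_GS = V_G = 1.27 V.
Assume saturation: I_D = (k_n/2)(V_GS − V_t)² = (1.2/2)×(1.27 − 0.94)² = 0.6×0.328² = 0.0647 mA.
V_DS = V_DD − I_D·R_D = 12 − 0.0647×1.5 = 11.9 V.
Saturation requires V_DS ≥ V_GS − V_t = 0.328 V; 11.9 ≥ 0.328 ✓.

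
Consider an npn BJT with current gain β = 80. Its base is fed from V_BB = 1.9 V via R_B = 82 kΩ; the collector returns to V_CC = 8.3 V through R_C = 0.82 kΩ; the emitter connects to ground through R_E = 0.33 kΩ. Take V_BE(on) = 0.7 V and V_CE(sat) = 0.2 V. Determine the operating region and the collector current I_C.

Assume active. Base-emitter loop: I_B = (V_BB − V_BE)/(R_B + (β+1)R_E) = (1.9 − 0.7)/(82 + 81×0.33) = 0.011 mA.
I_C = β·I_B = 80×0.011 = 0.883 mA.
V_CE = V_CC − I_C·R_C − I_E·R_E = 8.3 − 0.883×0.82 − 0.894×0.33 = 7.28 V > V_CE(sat), so the active-region assumption holds.

active; I_C ≈ 0.88 mA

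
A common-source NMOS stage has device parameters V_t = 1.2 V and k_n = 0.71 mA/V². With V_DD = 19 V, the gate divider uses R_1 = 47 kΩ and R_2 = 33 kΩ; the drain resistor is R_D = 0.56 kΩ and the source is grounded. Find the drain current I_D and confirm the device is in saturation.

I_D ≈ 16 mA

V_G = V_DD·R_2/(R_1+R_2) = 19×33/80 = 7.84 V. With the source grounded, V_GS = V_G = 7.84 V.
Assume saturation: I_D = (k_n/2)(V_GS − V_t)² = (0.71/2)×(7.84 − 1.2)² = 0.355×6.64² = 15.6 mA.
V_DS = V_DD − I_D·R_D = 19 − 15.6×0.56 = 10.2 V.
Saturation requires V_DS ≥ V_GS − V_t = 6.64 V; 10.2 ≥ 6.64 ✓.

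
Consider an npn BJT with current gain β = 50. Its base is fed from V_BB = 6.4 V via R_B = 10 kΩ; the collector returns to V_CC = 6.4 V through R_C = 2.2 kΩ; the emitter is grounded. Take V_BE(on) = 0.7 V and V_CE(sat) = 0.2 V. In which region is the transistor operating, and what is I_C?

saturation; I_C ≈ 2.8 mA

Assume active: I_B = (6.4 − 0.7)/10 = 0.57 mA, giving I_C = β·I_B = 28.5 mA.
But then V_CE = 6.4 − 28.5×2.2 = -56.3 V < V_CE(sat) = 0.2 V — impossible in the active region.
So the transistor is saturated. With V_CE = 0.2 V, I_C = (V_CC − 0.2)/R_C = 6.2/2.2 = 2.82 mA.
Check: β·I_B = 28.5 mA > I_C = 2.82 mA, confirming saturation.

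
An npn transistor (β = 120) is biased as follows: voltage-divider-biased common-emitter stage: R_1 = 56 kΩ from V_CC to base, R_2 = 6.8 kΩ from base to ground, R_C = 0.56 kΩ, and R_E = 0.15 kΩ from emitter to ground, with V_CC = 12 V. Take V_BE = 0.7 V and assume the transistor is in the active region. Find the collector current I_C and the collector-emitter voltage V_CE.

I_C ≈ 3 mA, V_CE ≈ 9.9 V

Thevenize the base divider: V_Th = V_CC·R_2/(R_1+R_2) = 12×6.8/62.8 = 1.3 V, R_Th = R_1‖R_2 = 6.06 kΩ.
Base-emitter loop: V_Th = I_B·R_Th + V_BE + (β+1)I_B·R_E, so I_B = (1.3 − 0.7) / (6.06 + 121×0.15) = 0.0248 mA.
I_C = β·I_B = 120×0.0248 = 2.97 mA, and I_E = (β+1)I_B = 3 mA.
V_CE = V_CC − I_C·R_C − I_E·R_E = 12 − 2.97×0.56 − 3×0.15 = 9.89 V.
V_CE = 9.89 V > 0.2 V confirms active-region operation.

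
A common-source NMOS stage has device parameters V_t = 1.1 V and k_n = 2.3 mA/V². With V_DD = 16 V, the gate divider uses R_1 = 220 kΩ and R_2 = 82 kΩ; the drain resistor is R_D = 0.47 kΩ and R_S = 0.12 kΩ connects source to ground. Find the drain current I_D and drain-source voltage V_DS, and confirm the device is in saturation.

V_G = V_DD·R_2/(R_1+R_2) = 16×82/302 = 4.34 V.
Assume saturation: I_D = (k_n/2)(V_GS − V_t)² with V_GS = V_G − I_D·R_S = 4.34 − 0.12·I_D.
Substituting gives 0.0166·I_D² − 1.9·I_D + 12.1 = 0, with roots I_D = 6.79 or 108 mA.
The root I_D = 108 mA gives V_GS = -8.58 V ≤ V_t, so take I_D = 6.79 mA.
Then V_GS = 3.53 V and V_DS = V_DD − I_D(R_D+R_S) = 16 − 6.79×0.59 = 12 V.
Saturation requires V_DS ≥ V_GS − V_t = 2.43 V; 12 ≥ 2.43 ✓.

I_D ≈ 6.8 mA, V_DS ≈ 12 V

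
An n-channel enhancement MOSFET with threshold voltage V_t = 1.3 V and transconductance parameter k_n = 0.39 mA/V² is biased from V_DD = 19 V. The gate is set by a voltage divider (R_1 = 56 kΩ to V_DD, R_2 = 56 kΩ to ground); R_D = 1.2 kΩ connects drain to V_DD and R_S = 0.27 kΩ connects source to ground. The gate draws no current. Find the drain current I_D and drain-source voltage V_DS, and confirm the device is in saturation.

I_D ≈ 7.5 mA, V_DS ≈ 8 V

V_G = V_DD·R_2/(R_1+R_2) = 19×56/112 = 9.5 V.
Assume saturation: I_D = (k_n/2)(V_GS − V_t)² with V_GS = V_G − I_D·R_S = 9.5 − 0.27·I_D.
Substituting gives 0.0142·I_D² − 1.86·I_D + 13.1 = 0, with roots I_D = 7.46 or 124 mA.
The root I_D = 124 mA gives V_GS = -23.9 V ≤ V_t, so take I_D = 7.46 mA.
Then V_GS = 7.49 V and V_DS = V_DD − I_D(R_D+R_S) = 19 − 7.46×1.47 = 8.03 V.
Saturation requires V_DS ≥ V_GS − V_t = 6.19 V; 8.03 ≥ 6.19 ✓.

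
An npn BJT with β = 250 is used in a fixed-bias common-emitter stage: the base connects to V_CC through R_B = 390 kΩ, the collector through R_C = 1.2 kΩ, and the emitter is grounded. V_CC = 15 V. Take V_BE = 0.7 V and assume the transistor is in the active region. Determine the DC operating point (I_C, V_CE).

Base loop: V_CC = I_B·R_B + V_BE, so I_B = (15 − 0.7)/390 kΩ = 0.0367 mA.
In the active region I_C = β·I_B = 250 × 0.0367 = 9.17 mA.
Collector loop: V_CE = V_CC − I_C·R_C = 15 − 9.17×1.2 = 4 V.
Since V_CE = 4 V > V_CE(sat) ≈ 0.2 V, the transistor is in the active region as assumed.

I_C ≈ 9.2 mA, V_CE ≈ 4 V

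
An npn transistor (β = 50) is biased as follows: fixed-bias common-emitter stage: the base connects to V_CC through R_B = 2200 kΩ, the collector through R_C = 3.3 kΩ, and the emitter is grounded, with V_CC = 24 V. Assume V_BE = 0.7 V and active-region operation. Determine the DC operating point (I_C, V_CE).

I_C ≈ 0.53 mA, V_CE ≈ 22 V

Base loop: V_CC = I_B·R_B + V_BE, so I_B = (24 − 0.7)/2200 kΩ = 0.0106 mA.
In the active region I_C = β·I_B = 50 × 0.0106 = 0.53 mA.
Collector loop: V_CE = V_CC − I_C·R_C = 24 − 0.53×3.3 = 22.3 V.
Since V_CE = 22.3 V > V_CE(sat) ≈ 0.2 V, the transistor is in the active region as assumed.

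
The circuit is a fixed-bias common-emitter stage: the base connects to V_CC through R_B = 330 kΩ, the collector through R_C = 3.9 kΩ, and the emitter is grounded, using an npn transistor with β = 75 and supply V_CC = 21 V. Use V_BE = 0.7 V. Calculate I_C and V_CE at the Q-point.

Base loop: V_CC = I_B·R_B + V_BE, so I_B = (21 − 0.7)/330 kΩ = 0.0615 mA.
In the active region I_C = β·I_B = 75 × 0.0615 = 4.61 mA.
Collector loop: V_CE = V_CC − I_C·R_C = 21 − 4.61×3.9 = 3.01 V.
Since V_CE = 3.01 V > V_CE(sat) ≈ 0.2 V, the transistor is in the active region as assumed.

I_C ≈ 4.6 mA, V_CE ≈ 3 V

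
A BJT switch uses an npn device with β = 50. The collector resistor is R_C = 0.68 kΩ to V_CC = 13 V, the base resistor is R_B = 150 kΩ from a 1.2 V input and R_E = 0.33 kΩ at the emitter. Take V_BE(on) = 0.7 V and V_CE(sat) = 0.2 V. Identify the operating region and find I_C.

Assume active. Base-emitter loop: I_B = (V_BB − V_BE)/(R_B + (β+1)R_E) = (1.2 − 0.7)/(150 + 51×0.33) = 0.003 mA.
I_C = β·I_B = 50×0.003 = 0.15 mA.
V_CE = V_CC − I_C·R_C − I_E·R_E = 13 − 0.15×0.68 − 0.153×0.33 = 12.8 V > V_CE(sat), so the active-region assumption holds.

active; I_C ≈ 0.15 mA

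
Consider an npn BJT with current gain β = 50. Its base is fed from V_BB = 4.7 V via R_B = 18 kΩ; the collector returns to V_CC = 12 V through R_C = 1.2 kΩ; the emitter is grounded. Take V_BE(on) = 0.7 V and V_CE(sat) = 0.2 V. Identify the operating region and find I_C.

Assume active: I_B = (4.7 − 0.7)/18 = 0.222 mA, giving I_C = β·I_B = 11.1 mA.
But then V_CE = 12 − 11.1×1.2 = -1.33 V < V_CE(sat) = 0.2 V — impossible in the active region.
So the transistor is saturated. With V_CE = 0.2 V, I_C = (V_CC − 0.2)/R_C = 11.8/1.2 = 9.83 mA.
Check: β·I_B = 11.1 mA > I_C = 9.83 mA, confirming saturation.

saturation; I_C ≈ 9.8 mA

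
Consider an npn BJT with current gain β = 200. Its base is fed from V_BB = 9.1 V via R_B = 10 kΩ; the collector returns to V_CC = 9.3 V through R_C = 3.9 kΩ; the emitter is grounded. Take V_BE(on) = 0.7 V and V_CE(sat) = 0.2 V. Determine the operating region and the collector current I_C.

Assume active: I_B = (9.1 − 0.7)/10 = 0.84 mA, giving I_C = β·I_B = 168 mA.
But then V_CE = 9.3 − 168×3.9 = -646 V < V_CE(sat) = 0.2 V — impossible in the active region.
So the transistor is saturated. With V_CE = 0.2 V, I_C = (V_CC − 0.2)/R_C = 9.1/3.9 = 2.33 mA.
Check: β·I_B = 168 mA > I_C = 2.33 mA, confirming saturation.

saturation; I_C ≈ 2.3 mA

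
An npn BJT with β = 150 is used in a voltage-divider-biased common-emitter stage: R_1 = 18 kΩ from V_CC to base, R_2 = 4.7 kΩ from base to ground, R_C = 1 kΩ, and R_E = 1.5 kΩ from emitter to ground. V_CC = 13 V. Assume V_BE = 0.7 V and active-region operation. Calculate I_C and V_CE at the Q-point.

I_C ≈ 1.3 mA, V_CE ≈ 9.7 V

Thevenize the base divider: V_Th = V_CC·R_2/(R_1+R_2) = 13×4.7/22.7 = 2.69 V, R_Th = R_1‖R_2 = 3.73 kΩ.
Base-emitter loop: V_Th = I_B·R_Th + V_BE + (β+1)I_B·R_E, so I_B = (2.69 − 0.7) / (3.73 + 151×1.5) = 0.00865 mA.
I_C = β·I_B = 150×0.00865 = 1.3 mA, and I_E = (β+1)I_B = 1.31 mA.
V_CE = V_CC − I_C·R_C − I_E·R_E = 13 − 1.3×1 − 1.31×1.5 = 9.74 V.
V_CE = 9.74 V > 0.2 V confirms active-region operation.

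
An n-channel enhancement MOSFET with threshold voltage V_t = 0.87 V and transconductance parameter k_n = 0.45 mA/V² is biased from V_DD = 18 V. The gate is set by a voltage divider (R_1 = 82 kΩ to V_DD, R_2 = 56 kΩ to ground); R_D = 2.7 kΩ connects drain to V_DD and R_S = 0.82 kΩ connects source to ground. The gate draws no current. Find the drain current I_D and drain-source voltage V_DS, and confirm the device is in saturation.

V_G = V_DD·R_2/(R_1+R_2) = 18×56/138 = 7.3 V.
Assume saturation: I_D = (k_n/2)(V_GS − V_t)² with V_GS = V_G − I_D·R_S = 7.3 − 0.82·I_D.
Substituting gives 0.151·I_D² − 3.37·I_D + 9.32 = 0, with roots I_D = 3.23 or 19.1 mA.
The root I_D = 19.1 mA gives V_GS = -8.34 V ≤ V_t, so take I_D = 3.23 mA.
Then V_GS = 4.66 V and V_DS = V_DD − I_D(R_D+R_S) = 18 − 3.23×3.52 = 6.64 V.
Saturation requires V_DS ≥ V_GS − V_t = 3.79 V; 6.64 ≥ 3.79 ✓.

I_D ≈ 3.2 mA, V_DS ≈ 6.6 V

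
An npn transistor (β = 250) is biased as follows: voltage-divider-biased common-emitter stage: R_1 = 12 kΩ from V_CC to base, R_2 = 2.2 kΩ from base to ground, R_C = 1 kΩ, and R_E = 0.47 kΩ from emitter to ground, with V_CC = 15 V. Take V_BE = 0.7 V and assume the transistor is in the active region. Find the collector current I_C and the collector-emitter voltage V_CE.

I_C ≈ 3.4 mA, V_CE ≈ 10 V

Thevenize the base divider: V_Th = V_CC·R_2/(R_1+R_2) = 15×2.2/14.2 = 2.32 V, R_Th = R_1‖R_2 = 1.86 kΩ.
Base-emitter loop: V_Th = I_B·R_Th + V_BE + (β+1)I_B·R_E, so I_B = (2.32 − 0.7) / (1.86 + 251×0.47) = 0.0136 mA.
I_C = β·I_B = 250×0.0136 = 3.39 mA, and I_E = (β+1)I_B = 3.4 mA.
V_CE = V_CC − I_C·R_C − I_E·R_E = 15 − 3.39×1 − 3.4×0.47 = 10 V.
V_CE = 10 V > 0.2 V confirms active-region operation.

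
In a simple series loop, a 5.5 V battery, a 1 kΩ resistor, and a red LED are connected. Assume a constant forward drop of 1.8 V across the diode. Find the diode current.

KVL around the loop: 5.5 = V_D + I·R = 1.8 + I × 1 kΩ.
So I = (5.5 − 1.8) / 1 kΩ = 3.7 / 1 = 3.7 mA.

I ≈ 3.7 mA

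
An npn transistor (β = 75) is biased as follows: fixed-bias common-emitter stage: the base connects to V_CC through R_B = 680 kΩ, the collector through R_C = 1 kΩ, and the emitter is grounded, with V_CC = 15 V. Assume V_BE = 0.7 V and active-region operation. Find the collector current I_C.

Base loop: V_CC = I_B·R_B + V_BE, so I_B = (15 − 0.7)/680 kΩ = 0.021 mA.
In the active region I_C = β·I_B = 75 × 0.021 = 1.58 mA.
Collector loop: V_CE = V_CC − I_C·R_C = 15 − 1.58×1 = 13.4 V.
Since V_CE = 13.4 V > V_CE(sat) ≈ 0.2 V, the transistor is in the active region as assumed.

I_C ≈ 1.6 mA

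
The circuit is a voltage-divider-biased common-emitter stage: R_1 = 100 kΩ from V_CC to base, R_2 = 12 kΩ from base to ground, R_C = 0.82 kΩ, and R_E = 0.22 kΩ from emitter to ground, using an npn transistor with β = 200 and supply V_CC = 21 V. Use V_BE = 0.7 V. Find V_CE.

Thevenize the base divider: V_Th = V_CC·R_2/(R_1+R_2) = 21×12/112 = 2.25 V, R_Th = R_1‖R_2 = 10.7 kΩ.
Base-emitter loop: V_Th = I_B·R_Th + V_BE + (β+1)I_B·R_E, so I_B = (2.25 − 0.7) / (10.7 + 201×0.22) = 0.0282 mA.
I_C = β·I_B = 200×0.0282 = 5.64 mA, and I_E = (β+1)I_B = 5.67 mA.
V_CE = V_CC − I_C·R_C − I_E·R_E = 21 − 5.64×0.82 − 5.67×0.22 = 15.1 V.
V_CE = 15.1 V > 0.2 V confirms active-region operation.

V_CE ≈ 15 V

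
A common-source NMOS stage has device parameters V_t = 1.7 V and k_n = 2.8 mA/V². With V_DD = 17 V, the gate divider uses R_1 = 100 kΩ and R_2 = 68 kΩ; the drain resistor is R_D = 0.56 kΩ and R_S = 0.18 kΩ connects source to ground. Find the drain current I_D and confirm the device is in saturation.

I_D ≈ 12 mA

V_G = V_DD·R_2/(R_1+R_2) = 17×68/168 = 6.88 V.
Assume saturation: I_D = (k_n/2)(V_GS − V_t)² with V_GS = V_G − I_D·R_S = 6.88 − 0.18·I_D.
Substituting gives 0.0454·I_D² − 3.61·I_D + 37.6 = 0, with roots I_D = 12.3 or 67.3 mA.
The root I_D = 67.3 mA gives V_GS = -5.23 V ≤ V_t, so take I_D = 12.3 mA.
Then V_GS = 4.67 V and V_DS = V_DD − I_D(R_D+R_S) = 17 − 12.3×0.74 = 7.89 V.
Saturation requires V_DS ≥ V_GS − V_t = 2.97 V; 7.89 ≥ 2.97 ✓.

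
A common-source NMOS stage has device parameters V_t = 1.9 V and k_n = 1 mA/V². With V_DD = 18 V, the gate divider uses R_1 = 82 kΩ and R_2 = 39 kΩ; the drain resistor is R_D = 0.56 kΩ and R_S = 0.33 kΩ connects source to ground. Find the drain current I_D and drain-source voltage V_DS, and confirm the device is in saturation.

I_D ≈ 3.6 mA, V_DS ≈ 15 V

V_G = V_DD·R_2/(R_1+R_2) = 18×39/121 = 5.8 V.
Assume saturation: I_D = (k_n/2)(V_GS − V_t)² with V_GS = V_G − I_D·R_S = 5.8 − 0.33·I_D.
Substituting gives 0.0545·I_D² − 2.29·I_D + 7.61 = 0, with roots I_D = 3.64 or 38.4 mA.
The root I_D = 38.4 mA gives V_GS = -6.86 V ≤ V_t, so take I_D = 3.64 mA.
Then V_GS = 4.6 V and V_DS = V_DD − I_D(R_D+R_S) = 18 − 3.64×0.89 = 14.8 V.
Saturation requires V_DS ≥ V_GS − V_t = 2.7 V; 14.8 ≥ 2.7 ✓.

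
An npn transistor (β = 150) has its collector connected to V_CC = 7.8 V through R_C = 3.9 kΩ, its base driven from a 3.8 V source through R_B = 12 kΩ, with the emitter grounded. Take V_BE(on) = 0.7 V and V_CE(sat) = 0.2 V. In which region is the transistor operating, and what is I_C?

saturation; I_C ≈ 1.9 mA

Assume active: I_B = (3.8 − 0.7)/12 = 0.258 mA, giving I_C = β·I_B = 38.7 mA.
But then V_CE = 7.8 − 38.7×3.9 = -143 V < V_CE(sat) = 0.2 V — impossible in the active region.
So the transistor is saturated. With V_CE = 0.2 V, I_C = (V_CC − 0.2)/R_C = 7.6/3.9 = 1.95 mA.
Check: β·I_B = 38.7 mA > I_C = 1.95 mA, confirming saturation.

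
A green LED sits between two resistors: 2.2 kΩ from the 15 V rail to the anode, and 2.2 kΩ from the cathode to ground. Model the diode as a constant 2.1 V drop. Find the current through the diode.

I ≈ 2.9 mA

The two resistors are in series with the diode, so KVL gives 15 = I·2.2 + 2.1 + I·2.2.
I = (15 − 2.1) / (2.2 + 2.2) kΩ = 12.9 / 4.4 = 2.93 mA.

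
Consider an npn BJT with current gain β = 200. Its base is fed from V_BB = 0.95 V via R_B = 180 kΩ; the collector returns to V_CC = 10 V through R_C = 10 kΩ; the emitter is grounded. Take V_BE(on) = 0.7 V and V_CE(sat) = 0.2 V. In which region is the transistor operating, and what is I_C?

Assume active. Base-emitter loop: I_B = (V_BB − V_BE)/R_B = (0.95 − 0.7)/180 = 0.00139 mA.
I_C = β·I_B = 200×0.00139 = 0.278 mA.
V_CE = V_CC − I_C·R_C = 10 − 0.278×10 = 7.22 V > V_CE(sat), so the active-region assumption holds.

active; I_C ≈ 0.28 mA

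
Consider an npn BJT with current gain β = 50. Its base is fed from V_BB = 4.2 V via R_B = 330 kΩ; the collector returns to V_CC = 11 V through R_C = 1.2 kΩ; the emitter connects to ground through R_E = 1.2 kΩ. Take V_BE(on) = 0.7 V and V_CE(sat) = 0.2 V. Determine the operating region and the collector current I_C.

active; I_C ≈ 0.45 mA

Assume active. Base-emitter loop: I_B = (V_BB − V_BE)/(R_B + (β+1)R_E) = (4.2 − 0.7)/(330 + 51×1.2) = 0.00895 mA.
I_C = β·I_B = 50×0.00895 = 0.447 mA.
V_CE = V_CC − I_C·R_C − I_E·R_E = 11 − 0.447×1.2 − 0.456×1.2 = 9.92 V > V_CE(sat), so the active-region assumption holds.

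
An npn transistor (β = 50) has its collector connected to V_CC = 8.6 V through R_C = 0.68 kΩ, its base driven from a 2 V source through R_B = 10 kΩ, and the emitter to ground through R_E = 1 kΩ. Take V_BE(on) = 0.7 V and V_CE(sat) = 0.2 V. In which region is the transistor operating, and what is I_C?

Assume active. Base-emitter loop: I_B = (V_BB − V_BE)/(R_B + (β+1)R_E) = (2 − 0.7)/(10 + 51×1) = 0.0213 mA.
I_C = β·I_B = 50×0.0213 = 1.07 mA.
V_CE = V_CC − I_C·R_C − I_E·R_E = 8.6 − 1.07×0.68 − 1.09×1 = 6.79 V > V_CE(sat), so the active-region assumption holds.

active; I_C ≈ 1.1 mA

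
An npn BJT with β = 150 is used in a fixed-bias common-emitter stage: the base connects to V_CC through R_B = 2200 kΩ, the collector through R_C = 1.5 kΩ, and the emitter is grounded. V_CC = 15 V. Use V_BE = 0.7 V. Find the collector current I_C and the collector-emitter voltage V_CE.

I_C ≈ 0.98 mA, V_CE ≈ 14 V

Base loop: V_CC = I_B·R_B + V_BE, so I_B = (15 − 0.7)/2200 kΩ = 0.0065 mA.
In the active region I_C = β·I_B = 150 × 0.0065 = 0.975 mA.
Collector loop: V_CE = V_CC − I_C·R_C = 15 − 0.975×1.5 = 13.5 V.
Since V_CE = 13.5 V > V_CE(sat) ≈ 0.2 V, the transistor is in the active region as assumed.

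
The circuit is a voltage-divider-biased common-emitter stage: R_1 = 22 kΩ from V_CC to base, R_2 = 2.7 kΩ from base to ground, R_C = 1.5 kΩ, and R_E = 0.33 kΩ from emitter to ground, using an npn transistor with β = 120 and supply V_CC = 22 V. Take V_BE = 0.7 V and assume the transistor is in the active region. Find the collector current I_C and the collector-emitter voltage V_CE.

I_C ≈ 4.8 mA, V_CE ≈ 13 V

Thevenize the base divider: V_Th = V_CC·R_2/(R_1+R_2) = 22×2.7/24.7 = 2.4 V, R_Th = R_1‖R_2 = 2.4 kΩ.
Base-emitter loop: V_Th = I_B·R_Th + V_BE + (β+1)I_B·R_E, so I_B = (2.4 − 0.7) / (2.4 + 121×0.33) = 0.0403 mA.
I_C = β·I_B = 120×0.0403 = 4.83 mA, and I_E = (β+1)I_B = 4.87 mA.
V_CE = V_CC − I_C·R_C − I_E·R_E = 22 − 4.83×1.5 − 4.87×0.33 = 13.1 V.
V_CE = 13.1 V > 0.2 V confirms active-region operation.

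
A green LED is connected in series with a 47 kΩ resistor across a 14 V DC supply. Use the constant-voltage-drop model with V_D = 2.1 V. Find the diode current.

KVL around the loop: 14 = V_D + I·R = 2.1 + I × 47 kΩ.
So I = (14 − 2.1) / 47 kΩ = 11.9 / 47 = 0.253 mA.

I ≈ 0.25 mA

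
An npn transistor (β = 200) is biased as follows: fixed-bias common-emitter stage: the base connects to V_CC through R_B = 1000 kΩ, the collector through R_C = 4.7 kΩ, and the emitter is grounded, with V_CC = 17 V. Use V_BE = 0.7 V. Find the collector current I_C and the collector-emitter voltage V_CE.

I_C ≈ 3.3 mA, V_CE ≈ 1.7 V

Base loop: V_CC = I_B·R_B + V_BE, so I_B = (17 − 0.7)/1000 kΩ = 0.0163 mA.
In the active region I_C = β·I_B = 200 × 0.0163 = 3.26 mA.
Collector loop: V_CE = V_CC − I_C·R_C = 17 − 3.26×4.7 = 1.68 V.
Since V_CE = 1.68 V > V_CE(sat) ≈ 0.2 V, the transistor is in the active region as assumed.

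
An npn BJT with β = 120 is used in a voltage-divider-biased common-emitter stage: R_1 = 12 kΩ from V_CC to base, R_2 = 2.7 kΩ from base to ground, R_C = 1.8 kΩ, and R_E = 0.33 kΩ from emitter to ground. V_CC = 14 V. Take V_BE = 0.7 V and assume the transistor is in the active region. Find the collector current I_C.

I_C ≈ 5.3 mA

Thevenize the base divider: V_Th = V_CC·R_2/(R_1+R_2) = 14×2.7/14.7 = 2.57 V, R_Th = R_1‖R_2 = 2.2 kΩ.
Base-emitter loop: V_Th = I_B·R_Th + V_BE + (β+1)I_B·R_E, so I_B = (2.57 − 0.7) / (2.2 + 121×0.33) = 0.0444 mA.
I_C = β·I_B = 120×0.0444 = 5.33 mA, and I_E = (β+1)I_B = 5.37 mA.
V_CE = V_CC − I_C·R_C − I_E·R_E = 14 − 5.33×1.8 − 5.37×0.33 = 2.63 V.
V_CE = 2.63 V > 0.2 V confirms active-region operation.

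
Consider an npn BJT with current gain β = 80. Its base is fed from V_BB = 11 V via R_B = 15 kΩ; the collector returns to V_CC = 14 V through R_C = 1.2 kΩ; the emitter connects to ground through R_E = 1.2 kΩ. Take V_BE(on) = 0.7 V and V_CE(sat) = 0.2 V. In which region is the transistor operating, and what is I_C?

saturation; I_C ≈ 5.6 mA

Assume active: I_B = (11 − 0.7)/(15 + 81×1.2) = 0.0918 mA, I_C = β·I_B = 7.34 mA.
Then V_CE = 14 − 7.34×1.2 − 7.44×1.2 = -3.74 V < 0.2 V — the active assumption fails.
Re-solve with V_CE = 0.2 V. KCL at the emitter: V_E/R_E = (V_BB−0.7−V_E)/R_B + (V_CC−0.2−V_E)/R_C, giving V_E = 7.03 V.
I_C = (V_CC − 0.2 − V_E)/R_C = (13.8 − 7.03)/1.2 = 5.64 mA.
Check: I_B = (10.3 − 7.03)/15 = 0.218 mA, and β·I_B = 17.4 mA > I_C, confirming saturation.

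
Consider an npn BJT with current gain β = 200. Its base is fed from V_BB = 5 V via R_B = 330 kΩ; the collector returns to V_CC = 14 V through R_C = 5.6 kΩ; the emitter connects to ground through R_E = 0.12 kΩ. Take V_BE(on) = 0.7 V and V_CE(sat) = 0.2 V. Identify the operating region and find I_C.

Assume active: I_B = (5 − 0.7)/(330 + 201×0.12) = 0.0121 mA, I_C = β·I_B = 2.43 mA.
Then V_CE = 14 − 2.43×5.6 − 2.44×0.12 = 0.107 V < 0.2 V — the active assumption fails.
Re-solve with V_CE = 0.2 V. KCL at the emitter: V_E/R_E = (V_BB−0.7−V_E)/R_B + (V_CC−0.2−V_E)/R_C, giving V_E = 0.291 V.
I_C = (V_CC − 0.2 − V_E)/R_C = (13.8 − 0.291)/5.6 = 2.41 mA.
Check: I_B = (4.3 − 0.291)/330 = 0.0121 mA, and β·I_B = 2.43 mA > I_C, confirming saturation.

saturation; I_C ≈ 2.4 mA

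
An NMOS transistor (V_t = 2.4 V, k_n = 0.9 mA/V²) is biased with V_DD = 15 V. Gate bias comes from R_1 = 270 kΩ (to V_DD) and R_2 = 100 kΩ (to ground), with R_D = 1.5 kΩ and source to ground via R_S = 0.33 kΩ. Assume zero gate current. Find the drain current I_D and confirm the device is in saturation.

V_G = V_DD·R_2/(R_1+R_2) = 15×100/370 = 4.05 V.
Assume saturation: I_D = (k_n/2)(V_GS − V_t)² with V_GS = V_G − I_D·R_S = 4.05 − 0.33·I_D.
Substituting gives 0.049·I_D² − 1.49·I_D + 1.23 = 0, with roots I_D = 0.849 or 29.6 mA.
The root I_D = 29.6 mA gives V_GS = -5.71 V ≤ V_t, so take I_D = 0.849 mA.
Then V_GS = 3.77 V and V_DS = V_DD − I_D(R_D+R_S) = 15 − 0.849×1.83 = 13.4 V.
Saturation requires V_DS ≥ V_GS − V_t = 1.37 V; 13.4 ≥ 1.37 ✓.

I_D ≈ 0.85 mA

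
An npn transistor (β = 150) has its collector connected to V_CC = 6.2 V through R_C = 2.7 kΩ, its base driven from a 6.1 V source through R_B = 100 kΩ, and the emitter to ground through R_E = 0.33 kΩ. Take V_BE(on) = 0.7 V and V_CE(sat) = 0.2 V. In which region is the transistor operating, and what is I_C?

Assume active: I_B = (6.1 − 0.7)/(100 + 151×0.33) = 0.036 mA, I_C = β·I_B = 5.41 mA.
Then V_CE = 6.2 − 5.41×2.7 − 5.44×0.33 = -10.2 V < 0.2 V — the active assumption fails.
Re-solve with V_CE = 0.2 V. KCL at the emitter: V_E/R_E = (V_BB−0.7−V_E)/R_B + (V_CC−0.2−V_E)/R_C, giving V_E = 0.667 V.
I_C = (V_CC − 0.2 − V_E)/R_C = (6 − 0.667)/2.7 = 1.98 mA.
Check: I_B = (5.4 − 0.667)/100 = 0.0473 mA, and β·I_B = 7.1 mA > I_C, confirming saturation.

saturation; I_C ≈ 2 mA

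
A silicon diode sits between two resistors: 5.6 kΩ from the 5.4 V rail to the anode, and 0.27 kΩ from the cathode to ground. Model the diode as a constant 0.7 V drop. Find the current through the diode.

The two resistors are in series with the diode, so KVL gives 5.4 = I·5.6 + 0.7 + I·0.27.
I = (5.4 − 0.7) / (5.6 + 0.27) kΩ = 4.7 / 5.87 = 0.801 mA.

I ≈ 0.8 mA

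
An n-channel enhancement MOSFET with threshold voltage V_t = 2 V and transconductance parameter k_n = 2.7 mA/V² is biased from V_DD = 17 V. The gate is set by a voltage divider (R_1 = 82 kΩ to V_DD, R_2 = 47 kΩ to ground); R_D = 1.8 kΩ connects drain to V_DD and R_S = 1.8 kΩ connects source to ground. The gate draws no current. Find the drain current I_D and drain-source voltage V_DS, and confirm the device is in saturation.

I_D ≈ 1.7 mA, V_DS ≈ 11 V

V_G = V_DD·R_2/(R_1+R_2) = 17×47/129 = 6.19 V.
Assume saturation: I_D = (k_n/2)(V_GS − V_t)² with V_GS = V_G − I_D·R_S = 6.19 − 1.8·I_D.
Substituting gives 4.37·I_D² − 21.4·I_D + 23.7 = 0, with roots I_D = 1.71 or 3.18 mA.
The root I_D = 3.18 mA gives V_GS = 0.465 V ≤ V_t, so take I_D = 1.71 mA.
Then V_GS = 3.12 V and V_DS = V_DD − I_D(R_D+R_S) = 17 − 1.71×3.6 = 10.9 V.
Saturation requires V_DS ≥ V_GS − V_t = 1.12 V; 10.9 ≥ 1.12 ✓.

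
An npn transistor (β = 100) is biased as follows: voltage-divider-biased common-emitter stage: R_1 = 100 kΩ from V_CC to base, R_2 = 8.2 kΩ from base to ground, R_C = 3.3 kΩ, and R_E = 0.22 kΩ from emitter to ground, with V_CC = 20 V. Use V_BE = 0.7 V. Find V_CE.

Thevenize the base divider: V_Th = V_CC·R_2/(R_1+R_2) = 20×8.2/108 = 1.52 V, R_Th = R_1‖R_2 = 7.58 kΩ.
Base-emitter loop: V_Th = I_B·R_Th + V_BE + (β+1)I_B·R_E, so I_B = (1.52 − 0.7) / (7.58 + 101×0.22) = 0.0274 mA.
I_C = β·I_B = 100×0.0274 = 2.74 mA, and I_E = (β+1)I_B = 2.76 mA.
V_CE = V_CC − I_C·R_C − I_E·R_E = 20 − 2.74×3.3 − 2.76×0.22 = 10.4 V.
V_CE = 10.4 V > 0.2 V confirms active-region operation.

V_CE ≈ 10 V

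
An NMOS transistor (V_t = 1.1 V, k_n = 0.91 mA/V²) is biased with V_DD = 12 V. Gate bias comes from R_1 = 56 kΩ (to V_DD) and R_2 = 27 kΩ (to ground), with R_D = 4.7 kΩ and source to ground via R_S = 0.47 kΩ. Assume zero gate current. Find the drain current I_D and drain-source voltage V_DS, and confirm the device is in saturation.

V_G = V_DD·R_2/(R_1+R_2) = 12×27/83 = 3.9 V.
Assume saturation: I_D = (k_n/2)(V_GS − V_t)² with V_GS = V_G − I_D·R_S = 3.9 − 0.47·I_D.
Substituting gives 0.101·I_D² − 2.2·I_D + 3.58 = 0, with roots I_D = 1.77 or 20.1 mA.
The root I_D = 20.1 mA gives V_GS = -5.55 V ≤ V_t, so take I_D = 1.77 mA.
Then V_GS = 3.07 V and V_DS = V_DD − I_D(R_D+R_S) = 12 − 1.77×5.17 = 2.85 V.
Saturation requires V_DS ≥ V_GS − V_t = 1.97 V; 2.85 ≥ 1.97 ✓.

I_D ≈ 1.8 mA, V_DS ≈ 2.9 V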